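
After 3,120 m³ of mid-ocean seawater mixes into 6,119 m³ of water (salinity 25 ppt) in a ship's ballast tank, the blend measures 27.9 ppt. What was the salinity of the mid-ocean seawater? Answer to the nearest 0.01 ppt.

33.59 ppt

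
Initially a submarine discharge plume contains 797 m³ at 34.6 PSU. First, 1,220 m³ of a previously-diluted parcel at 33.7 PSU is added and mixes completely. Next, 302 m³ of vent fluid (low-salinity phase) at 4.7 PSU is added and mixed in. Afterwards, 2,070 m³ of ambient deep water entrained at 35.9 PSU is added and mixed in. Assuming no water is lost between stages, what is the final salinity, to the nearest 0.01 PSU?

32.91 PSU

Weighted by volume,
Initial salt = 797×34.6 = 27,576.2
After stage 1: salt = 27,576.2 + 1,220×33.7 = 68,690.2; volume = 2,017 m³; S = 34.056 PSU
After stage 2: salt = 68,690.2 + 302×4.7 = 70,109.6; volume = 2,319 m³; S = 30.233 PSU
After stage 3: salt = 70,109.6 + 2,070×35.9 = 144,422.6; volume = 4,389 m³
S = 144,422.6 / 4,389 = 32.9056 PSU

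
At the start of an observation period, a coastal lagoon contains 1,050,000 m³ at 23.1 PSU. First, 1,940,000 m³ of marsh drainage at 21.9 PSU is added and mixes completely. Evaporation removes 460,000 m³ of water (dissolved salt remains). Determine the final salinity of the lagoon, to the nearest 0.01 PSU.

After mixing: salt = 1,050,000×23.1 + 1,940,000×21.9 = 66,741,000; volume = 2,990,000 m³
After evaporation: salt unchanged = 66,741,000; volume = 2,990,000 − 460,000 = 2,530,000 m³
S = 66,741,000 / 2,530,000 = 26.3798 PSU

26.38 PSU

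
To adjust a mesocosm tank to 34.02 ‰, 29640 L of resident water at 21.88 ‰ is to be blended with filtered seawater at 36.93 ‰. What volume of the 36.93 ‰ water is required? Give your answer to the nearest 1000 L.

Salt balance: 29,640×21.88 + V×36.93 = (29,640+V)×34.02
648,523.2 + 36.93V = 1,008,352.8 + 34.02V
359,829.6 = 2.91V
V = 123,652.78 L

124000 L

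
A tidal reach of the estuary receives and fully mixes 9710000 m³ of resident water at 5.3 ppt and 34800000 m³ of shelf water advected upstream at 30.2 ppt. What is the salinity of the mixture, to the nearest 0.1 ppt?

24.8 ppt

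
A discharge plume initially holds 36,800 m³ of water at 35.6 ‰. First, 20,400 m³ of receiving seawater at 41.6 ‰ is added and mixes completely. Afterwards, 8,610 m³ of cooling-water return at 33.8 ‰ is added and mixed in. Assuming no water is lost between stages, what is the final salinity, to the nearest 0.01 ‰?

Salt balance:
Initial salt = 36,800×35.6 = 1,310,080
After stage 1: salt = 1,310,080 + 20,400×41.6 = 2,158,720; volume = 57,200 m³; S = 37.74 ‰
After stage 2: salt = 2,158,720 + 8,610×33.8 = 2,449,738; volume = 65,810 m³
S = 2,449,738 / 65,810 = 37.2244 ‰

37.22 ‰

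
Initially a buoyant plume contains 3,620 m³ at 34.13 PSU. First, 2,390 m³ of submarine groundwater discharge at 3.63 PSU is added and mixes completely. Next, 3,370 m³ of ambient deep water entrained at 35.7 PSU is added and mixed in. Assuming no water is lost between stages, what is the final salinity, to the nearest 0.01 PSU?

Weighted by volume,
Initial salt = 3,620×34.13 = 123,550.6
After stage 1: salt = 123,550.6 + 2,390×3.63 = 132,226.3; volume = 6,010 m³; S = 22.001 PSU
After stage 2: salt = 132,226.3 + 3,370×35.7 = 252,535.3; volume = 9,380 m³
S = 252,535.3 / 9,380 = 26.9227 PSU

26.92 PSU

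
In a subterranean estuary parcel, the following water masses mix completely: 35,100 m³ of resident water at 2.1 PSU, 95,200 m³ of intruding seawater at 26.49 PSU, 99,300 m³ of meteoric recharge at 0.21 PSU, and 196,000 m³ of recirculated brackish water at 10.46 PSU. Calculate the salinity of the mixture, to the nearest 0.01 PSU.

10.96 PSU

Weighted by volume,
salt = 35,100×2.1 + 95,200×26.49 + 99,300×0.21 + 196,000×10.46 = 73,710 + 2,521,848 + 20,853 + 2,050,160 = 4,666,571
volume = 35,100 + 95,200 + 99,300 + 196,000 = 425,600 m³
S = 4,666,571 / 425,600 = 10.9647 PSU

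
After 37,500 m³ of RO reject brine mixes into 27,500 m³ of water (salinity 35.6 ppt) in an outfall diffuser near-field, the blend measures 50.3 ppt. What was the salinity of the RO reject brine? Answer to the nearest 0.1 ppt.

61.1 ppt

Salt balance: 27,500×35.6 + 37,500×S = 65,000×50.3
979,000 + 37,500·S = 3,269,500
S = (3,269,500 − 979,000) / 37,500 = 61.08 ppt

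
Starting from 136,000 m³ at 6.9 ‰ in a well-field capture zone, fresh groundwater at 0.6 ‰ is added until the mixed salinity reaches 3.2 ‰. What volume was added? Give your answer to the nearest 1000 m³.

194000 m³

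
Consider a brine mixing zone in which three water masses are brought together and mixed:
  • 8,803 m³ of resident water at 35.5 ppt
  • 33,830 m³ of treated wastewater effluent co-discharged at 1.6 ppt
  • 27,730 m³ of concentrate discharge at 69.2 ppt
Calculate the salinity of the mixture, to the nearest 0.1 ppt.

32.5 ppt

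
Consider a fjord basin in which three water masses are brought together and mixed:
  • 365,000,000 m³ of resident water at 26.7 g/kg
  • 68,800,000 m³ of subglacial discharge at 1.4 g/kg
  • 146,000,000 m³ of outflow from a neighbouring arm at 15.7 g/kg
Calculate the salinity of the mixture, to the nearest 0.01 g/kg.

20.93 g/kg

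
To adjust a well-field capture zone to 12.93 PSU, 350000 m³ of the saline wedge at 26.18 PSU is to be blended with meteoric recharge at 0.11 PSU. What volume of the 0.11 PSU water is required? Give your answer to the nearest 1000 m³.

Salt balance: 350,000×26.18 + V×0.11 = (350,000+V)×12.93
9,163,000 + 0.11V = 4,525,500 + 12.93V
4,637,500 = 12.82V
V = 361,739.47 m³

362000 m³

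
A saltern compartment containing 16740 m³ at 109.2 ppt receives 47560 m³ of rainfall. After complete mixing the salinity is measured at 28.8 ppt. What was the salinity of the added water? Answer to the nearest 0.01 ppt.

Salt balance: 16,740×109.2 + 47,560×S = 64,300×28.8
1,828,008 + 47,560·S = 1,851,840
S = (1,851,840 − 1,828,008) / 47,560 = 0.5011 ppt

0.50 ppt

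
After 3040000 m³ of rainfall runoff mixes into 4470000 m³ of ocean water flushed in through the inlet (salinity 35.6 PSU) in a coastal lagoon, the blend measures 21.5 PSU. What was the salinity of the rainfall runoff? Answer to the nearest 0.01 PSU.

Salt balance: 4,470,000×35.6 + 3,040,000×S = 7,510,000×21.5
159,132,000 + 3,040,000·S = 161,465,000
S = (161,465,000 − 159,132,000) / 3,040,000 = 0.7674 PSU

0.77 PSU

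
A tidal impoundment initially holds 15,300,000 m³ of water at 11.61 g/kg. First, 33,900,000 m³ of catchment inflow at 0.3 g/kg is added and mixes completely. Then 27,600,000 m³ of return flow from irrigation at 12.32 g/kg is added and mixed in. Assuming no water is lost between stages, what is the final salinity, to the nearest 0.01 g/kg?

By conservation of dissolved salt,
Initial salt = 15,300,000×11.61 = 177,633,000
After stage 1: salt = 177,633,000 + 33,900,000×0.3 = 187,803,000; volume = 49,200,000 m³; S = 3.817 g/kg
After stage 2: salt = 187,803,000 + 27,600,000×12.32 = 527,835,000; volume = 76,800,000 m³
S = 527,835,000 / 76,800,000 = 6.8729 g/kg

6.87 g/kg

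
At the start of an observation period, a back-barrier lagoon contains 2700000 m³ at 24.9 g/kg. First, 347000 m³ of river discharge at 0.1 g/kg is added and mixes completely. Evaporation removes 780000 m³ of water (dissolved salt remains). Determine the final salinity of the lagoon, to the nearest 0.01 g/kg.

After mixing: salt = 2,700,000×24.9 + 347,000×0.1 = 67,264,700; volume = 3,047,000 m³
After evaporation: salt unchanged = 67,264,700; volume = 3,047,000 − 780,000 = 2,267,000 m³
S = 67,264,700 / 2,267,000 = 29.6712 g/kg

29.67 g/kg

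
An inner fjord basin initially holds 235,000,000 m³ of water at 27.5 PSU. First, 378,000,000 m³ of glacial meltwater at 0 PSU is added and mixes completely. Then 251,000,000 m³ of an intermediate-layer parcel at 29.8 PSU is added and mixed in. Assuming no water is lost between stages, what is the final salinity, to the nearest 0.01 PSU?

16.14 PSU

Conserving salt mass:
Initial salt = 235,000,000×27.5 = 6,462,500,000
After stage 1: salt = 6,462,500,000 + 378,000,000×0 = 6,462,500,000; volume = 613,000,000 m³; S = 10.542 PSU
After stage 2: salt = 6,462,500,000 + 251,000,000×29.8 = 13,942,300,000; volume = 864,000,000 m³
S = 13,942,300,000 / 864,000,000 = 16.1369 PSU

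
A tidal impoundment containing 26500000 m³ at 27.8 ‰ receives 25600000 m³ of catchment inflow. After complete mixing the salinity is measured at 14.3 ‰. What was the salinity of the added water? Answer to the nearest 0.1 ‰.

0.3 ‰

Salt balance: 26,500,000×27.8 + 25,600,000×S = 52,100,000×14.3
736,700,000 + 25,600,000·S = 745,030,000
S = (745,030,000 − 736,700,000) / 25,600,000 = 0.3254 ‰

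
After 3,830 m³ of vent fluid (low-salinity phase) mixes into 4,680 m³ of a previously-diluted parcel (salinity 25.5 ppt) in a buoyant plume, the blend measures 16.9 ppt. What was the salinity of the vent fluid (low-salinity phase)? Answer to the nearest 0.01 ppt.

Salt balance: 4,680×25.5 + 3,830×S = 8,510×16.9
119,340 + 3,830·S = 143,819
S = (143,819 − 119,340) / 3,830 = 6.3914 ppt

6.39 ppt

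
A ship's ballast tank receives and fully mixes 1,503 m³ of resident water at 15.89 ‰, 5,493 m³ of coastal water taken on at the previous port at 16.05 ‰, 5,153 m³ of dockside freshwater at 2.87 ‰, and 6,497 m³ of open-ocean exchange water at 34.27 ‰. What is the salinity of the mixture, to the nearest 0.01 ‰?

Total salt / total volume:
salt = 1,503×15.89 + 5,493×16.05 + 5,153×2.87 + 6,497×34.27 = 23,882.67 + 88,162.65 + 14,789.11 + 222,652.19 = 349,486.62
volume = 1,503 + 5,493 + 5,153 + 6,497 = 18,646 m³
S = 349,486.62 / 18,646 = 18.7432 ‰

18.74 ‰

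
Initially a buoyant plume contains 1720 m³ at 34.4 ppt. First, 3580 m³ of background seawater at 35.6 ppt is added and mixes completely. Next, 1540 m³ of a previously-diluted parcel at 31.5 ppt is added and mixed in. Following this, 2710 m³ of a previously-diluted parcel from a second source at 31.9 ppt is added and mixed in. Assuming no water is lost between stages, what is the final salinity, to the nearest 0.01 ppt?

33.67 ppt

Weighted by volume,
Initial salt = 1,720×34.4 = 59,168
After stage 1: salt = 59,168 + 3,580×35.6 = 186,616; volume = 5,300 m³; S = 35.211 ppt
After stage 2: salt = 186,616 + 1,540×31.5 = 235,126; volume = 6,840 m³; S = 34.375 ppt
After stage 3: salt = 235,126 + 2,710×31.9 = 321,575; volume = 9,550 m³
S = 321,575 / 9,550 = 33.6728 ppt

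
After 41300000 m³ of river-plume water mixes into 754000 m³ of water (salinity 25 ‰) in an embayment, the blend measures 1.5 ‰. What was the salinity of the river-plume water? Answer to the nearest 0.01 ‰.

1.07 ‰

Salt balance: 754,000×25 + 41,300,000×S = 42,054,000×1.5
18,850,000 + 41,300,000·S = 63,081,000
S = (63,081,000 − 18,850,000) / 41,300,000 = 1.071 ‰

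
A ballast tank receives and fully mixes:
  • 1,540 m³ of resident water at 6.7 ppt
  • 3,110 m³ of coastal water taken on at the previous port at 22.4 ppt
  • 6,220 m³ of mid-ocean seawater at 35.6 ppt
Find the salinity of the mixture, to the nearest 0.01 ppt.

27.73 ppt

Mass of salt is conserved:
salt = 1,540×6.7 + 3,110×22.4 + 6,220×35.6 = 10,318 + 69,664 + 221,432 = 301,414
volume = 1,540 + 3,110 + 6,220 = 10,870 m³
S = 301,414 / 10,870 = 27.729 ppt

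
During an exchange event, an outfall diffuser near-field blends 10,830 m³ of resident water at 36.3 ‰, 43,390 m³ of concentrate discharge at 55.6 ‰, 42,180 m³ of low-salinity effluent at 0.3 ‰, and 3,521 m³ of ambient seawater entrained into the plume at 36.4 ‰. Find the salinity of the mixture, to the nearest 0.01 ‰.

Total salt / total volume:
salt = 10,830×36.3 + 43,390×55.6 + 42,180×0.3 + 3,521×36.4 = 393,129 + 2,412,484 + 12,654 + 128,164.4 = 2,946,431.4
volume = 10,830 + 43,390 + 42,180 + 3,521 = 99,921 m³
S = 2,946,431.4 / 99,921 = 29.4876 ‰

29.49 ‰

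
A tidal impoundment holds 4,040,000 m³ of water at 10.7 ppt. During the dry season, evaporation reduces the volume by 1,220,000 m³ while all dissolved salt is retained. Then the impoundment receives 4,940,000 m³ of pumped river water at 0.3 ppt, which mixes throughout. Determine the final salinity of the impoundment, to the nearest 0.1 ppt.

After evaporation: salt = 4,040,000×10.7 = 43,228,000; volume = 4,040,000 − 1,220,000 = 2,820,000 m³
After mixing: salt = 43,228,000 + 4,940,000×0.3 = 44,710,000; volume = 2,820,000 + 4,940,000 = 7,760,000 m³
S = 44,710,000 / 7,760,000 = 5.7616 ppt

5.8 ppt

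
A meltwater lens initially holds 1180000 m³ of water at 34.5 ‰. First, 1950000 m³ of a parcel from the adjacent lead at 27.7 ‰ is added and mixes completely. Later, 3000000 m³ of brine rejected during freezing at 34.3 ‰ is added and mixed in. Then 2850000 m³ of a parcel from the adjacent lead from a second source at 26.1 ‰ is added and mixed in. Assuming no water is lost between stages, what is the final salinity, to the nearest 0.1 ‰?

30.3 ‰

Mass of salt is conserved:
Initial salt = 1,180,000×34.5 = 40,710,000
After stage 1: salt = 40,710,000 + 1,950,000×27.7 = 94,725,000; volume = 3,130,000 m³; S = 30.264 ‰
After stage 2: salt = 94,725,000 + 3,000,000×34.3 = 197,625,000; volume = 6,130,000 m³; S = 32.239 ‰
After stage 3: salt = 197,625,000 + 2,850,000×26.1 = 272,010,000; volume = 8,980,000 m³
S = 272,010,000 / 8,980,000 = 30.2906 ‰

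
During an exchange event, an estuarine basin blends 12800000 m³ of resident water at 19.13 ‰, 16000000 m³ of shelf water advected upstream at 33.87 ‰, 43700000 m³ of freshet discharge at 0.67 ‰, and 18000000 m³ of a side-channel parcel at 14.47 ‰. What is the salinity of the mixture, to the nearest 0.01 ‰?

11.90 ‰

Total salt / total volume:
salt = 12,800,000×19.13 + 16,000,000×33.87 + 43,700,000×0.67 + 18,000,000×14.47 = 244,864,000 + 541,920,000 + 29,279,000 + 260,460,000 = 1,076,523,000
volume = 12,800,000 + 16,000,000 + 43,700,000 + 18,000,000 = 90,500,000 m³
S = 1,076,523,000 / 90,500,000 = 11.8953 ‰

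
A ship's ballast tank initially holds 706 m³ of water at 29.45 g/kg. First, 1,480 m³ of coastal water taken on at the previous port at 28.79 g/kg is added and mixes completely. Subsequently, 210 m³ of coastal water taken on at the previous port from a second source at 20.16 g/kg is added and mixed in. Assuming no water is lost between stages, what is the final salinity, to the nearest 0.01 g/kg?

Conserving salt mass:
Initial salt = 706×29.45 = 20,791.7
After stage 1: salt = 20,791.7 + 1,480×28.79 = 63,400.9; volume = 2,186 m³; S = 29.003 g/kg
After stage 2: salt = 63,400.9 + 210×20.16 = 67,634.5; volume = 2,396 m³
S = 67,634.5 / 2,396 = 28.2281 g/kg

28.23 g/kg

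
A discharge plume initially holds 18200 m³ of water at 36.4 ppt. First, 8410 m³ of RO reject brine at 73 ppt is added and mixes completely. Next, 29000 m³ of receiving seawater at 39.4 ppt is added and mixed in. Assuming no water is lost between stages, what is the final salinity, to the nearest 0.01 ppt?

Weighted by volume,
Initial salt = 18,200×36.4 = 662,480
After stage 1: salt = 662,480 + 8,410×73 = 1,276,410; volume = 26,610 m³; S = 47.967 ppt
After stage 2: salt = 1,276,410 + 29,000×39.4 = 2,419,010; volume = 55,610 m³
S = 2,419,010 / 55,610 = 43.4996 ppt

43.50 ppt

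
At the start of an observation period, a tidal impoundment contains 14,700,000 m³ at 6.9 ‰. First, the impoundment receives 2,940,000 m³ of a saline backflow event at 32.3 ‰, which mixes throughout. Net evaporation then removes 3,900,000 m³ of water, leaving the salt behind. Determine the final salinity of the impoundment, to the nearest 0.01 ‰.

After mixing: salt = 14,700,000×6.9 + 2,940,000×32.3 = 196,392,000; volume = 17,640,000 m³
After evaporation: salt unchanged = 196,392,000; volume = 17,640,000 − 3,900,000 = 13,740,000 m³
S = 196,392,000 / 13,740,000 = 14.2934 ‰

14.29 ‰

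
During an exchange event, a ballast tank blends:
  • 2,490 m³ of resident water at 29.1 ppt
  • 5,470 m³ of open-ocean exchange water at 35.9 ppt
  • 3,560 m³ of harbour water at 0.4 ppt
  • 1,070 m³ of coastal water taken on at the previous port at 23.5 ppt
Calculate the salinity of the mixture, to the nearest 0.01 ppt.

23.46 ppt

Weighted by volume,
salt = 2,490×29.1 + 5,470×35.9 + 3,560×0.4 + 1,070×23.5 = 72,459 + 196,373 + 1,424 + 25,145 = 295,401
volume = 2,490 + 5,470 + 3,560 + 1,070 = 12,590 m³
S = 295,401 / 12,590 = 23.4631 ppt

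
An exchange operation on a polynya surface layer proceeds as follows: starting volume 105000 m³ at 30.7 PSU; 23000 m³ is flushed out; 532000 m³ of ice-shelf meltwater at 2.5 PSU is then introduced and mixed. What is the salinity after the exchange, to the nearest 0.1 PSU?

Remaining after removal: 82,000 m³ at 30.7 PSU (salt = 2,517,400)
After addition: salt = 2,517,400 + 532,000×2.5 = 3,847,400; volume = 614,000 m³
S = 3,847,400 / 614,000 = 6.2661 PSU

6.3 PSU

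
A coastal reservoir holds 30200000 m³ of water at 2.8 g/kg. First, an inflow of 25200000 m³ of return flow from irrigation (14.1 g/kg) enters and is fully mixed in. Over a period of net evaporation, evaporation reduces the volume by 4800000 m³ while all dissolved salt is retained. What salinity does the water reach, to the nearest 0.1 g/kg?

After mixing: salt = 30,200,000×2.8 + 25,200,000×14.1 = 439,880,000; volume = 55,400,000 m³
After evaporation: salt unchanged = 439,880,000; volume = 55,400,000 − 4,800,000 = 50,600,000 m³
S = 439,880,000 / 50,600,000 = 8.6933 g/kg

8.7 g/kg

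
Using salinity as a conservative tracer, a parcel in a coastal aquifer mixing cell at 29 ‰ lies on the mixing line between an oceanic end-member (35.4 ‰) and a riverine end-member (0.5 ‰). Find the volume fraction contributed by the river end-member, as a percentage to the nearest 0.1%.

Let f be the freshwater fraction. Salt balance per unit volume:
f×0.5 + (1−f)×35.4 = 29
f = (35.4 − 29) / (35.4 − 0.5) = 6.4/34.9 = 0.1834

18.3%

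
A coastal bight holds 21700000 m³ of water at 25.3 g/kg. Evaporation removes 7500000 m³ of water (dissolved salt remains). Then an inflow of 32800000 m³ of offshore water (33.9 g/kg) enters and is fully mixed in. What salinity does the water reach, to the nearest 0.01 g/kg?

35.34 g/kg

After evaporation: salt = 21,700,000×25.3 = 549,010,000; volume = 21,700,000 − 7,500,000 = 14,200,000 m³
After mixing: salt = 549,010,000 + 32,800,000×33.9 = 1,660,930,000; volume = 14,200,000 + 32,800,000 = 47,000,000 m³
S = 1,660,930,000 / 47,000,000 = 35.3389 g/kg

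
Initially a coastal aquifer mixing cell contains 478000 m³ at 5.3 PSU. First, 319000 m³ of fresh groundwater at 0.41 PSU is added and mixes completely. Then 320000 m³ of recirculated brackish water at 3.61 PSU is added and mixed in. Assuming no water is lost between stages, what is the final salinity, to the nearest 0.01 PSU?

3.42 PSU

Conserving salt mass:
Initial salt = 478,000×5.3 = 2,533,400
After stage 1: salt = 2,533,400 + 319,000×0.41 = 2,664,190; volume = 797,000 m³; S = 3.343 PSU
After stage 2: salt = 2,664,190 + 320,000×3.61 = 3,819,390; volume = 1,117,000 m³
S = 3,819,390 / 1,117,000 = 3.4193 PSU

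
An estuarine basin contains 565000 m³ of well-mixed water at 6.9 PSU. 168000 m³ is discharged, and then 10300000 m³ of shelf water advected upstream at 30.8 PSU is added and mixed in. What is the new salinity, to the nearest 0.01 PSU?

29.91 PSU

Remaining after removal: 397,000 m³ at 6.9 PSU (salt = 2,739,300)
After addition: salt = 2,739,300 + 10,300,000×30.8 = 319,979,300; volume = 10,697,000 m³
S = 319,979,300 / 10,697,000 = 29.913 PSU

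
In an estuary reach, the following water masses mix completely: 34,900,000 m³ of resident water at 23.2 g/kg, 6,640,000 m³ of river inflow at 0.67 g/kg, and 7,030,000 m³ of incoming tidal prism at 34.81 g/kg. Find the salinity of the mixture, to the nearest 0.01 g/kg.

Conserving salt mass:
salt = 34,900,000×23.2 + 6,640,000×0.67 + 7,030,000×34.81 = 809,680,000 + 4,448,800 + 244,714,300 = 1,058,843,100
volume = 34,900,000 + 6,640,000 + 7,030,000 = 48,570,000 m³
S = 1,058,843,100 / 48,570,000 = 21.8004 g/kg

21.80 g/kg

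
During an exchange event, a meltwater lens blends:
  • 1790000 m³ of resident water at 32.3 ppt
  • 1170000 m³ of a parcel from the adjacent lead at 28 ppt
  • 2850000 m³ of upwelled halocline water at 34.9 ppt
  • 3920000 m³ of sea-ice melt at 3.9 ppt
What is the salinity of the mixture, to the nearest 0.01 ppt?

21.10 ppt

Weighted by volume,
salt = 1,790,000×32.3 + 1,170,000×28 + 2,850,000×34.9 + 3,920,000×3.9 = 57,817,000 + 32,760,000 + 99,465,000 + 15,288,000 = 205,330,000
volume = 1,790,000 + 1,170,000 + 2,850,000 + 3,920,000 = 9,730,000 m³
S = 205,330,000 / 9,730,000 = 21.1028 ppt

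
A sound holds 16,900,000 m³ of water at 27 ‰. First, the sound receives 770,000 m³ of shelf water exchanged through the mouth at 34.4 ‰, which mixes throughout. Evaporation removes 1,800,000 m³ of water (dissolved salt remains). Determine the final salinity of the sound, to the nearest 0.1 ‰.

30.4 ‰

After mixing: salt = 16,900,000×27 + 770,000×34.4 = 482,788,000; volume = 17,670,000 m³
After evaporation: salt unchanged = 482,788,000; volume = 17,670,000 − 1,800,000 = 15,870,000 m³
S = 482,788,000 / 15,870,000 = 30.4214 ‰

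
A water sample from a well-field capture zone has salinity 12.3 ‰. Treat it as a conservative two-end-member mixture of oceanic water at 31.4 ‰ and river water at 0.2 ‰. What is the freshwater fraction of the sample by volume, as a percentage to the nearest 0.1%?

Let f be the freshwater fraction. Salt balance per unit volume:
f×0.2 + (1−f)×31.4 = 12.3
f = (31.4 − 12.3) / (31.4 − 0.2) = 19.1/31.2 = 0.6122

61.2%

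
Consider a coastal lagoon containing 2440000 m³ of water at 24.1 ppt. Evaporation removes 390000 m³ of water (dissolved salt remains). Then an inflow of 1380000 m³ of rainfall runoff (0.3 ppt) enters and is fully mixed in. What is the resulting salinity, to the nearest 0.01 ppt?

17.26 ppt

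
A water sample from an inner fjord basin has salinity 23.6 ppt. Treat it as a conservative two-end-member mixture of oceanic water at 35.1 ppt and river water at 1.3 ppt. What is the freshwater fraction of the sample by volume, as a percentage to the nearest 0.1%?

34.0%

Let f be the freshwater fraction. Salt balance per unit volume:
f×1.3 + (1−f)×35.1 = 23.6
f = (35.1 − 23.6) / (35.1 − 1.3) = 11.5/33.8 = 0.3402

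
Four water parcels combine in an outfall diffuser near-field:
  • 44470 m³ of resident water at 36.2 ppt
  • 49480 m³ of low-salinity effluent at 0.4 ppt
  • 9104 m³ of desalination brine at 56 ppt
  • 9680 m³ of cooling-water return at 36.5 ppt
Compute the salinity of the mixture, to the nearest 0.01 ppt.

22.11 ppt

Conserving salt mass:
salt = 44,470×36.2 + 49,480×0.4 + 9,104×56 + 9,680×36.5 = 1,609,814 + 19,792 + 509,824 + 353,320 = 2,492,750
volume = 44,470 + 49,480 + 9,104 + 9,680 = 112,734 m³
S = 2,492,750 / 112,734 = 22.1118 ppt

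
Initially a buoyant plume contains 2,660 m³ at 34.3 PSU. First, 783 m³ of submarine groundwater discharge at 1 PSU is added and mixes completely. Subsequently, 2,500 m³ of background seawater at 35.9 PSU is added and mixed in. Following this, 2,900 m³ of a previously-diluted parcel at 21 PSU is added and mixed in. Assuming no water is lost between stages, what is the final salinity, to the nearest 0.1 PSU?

27.4 PSU

By conservation of dissolved salt,
Initial salt = 2,660×34.3 = 91,238
After stage 1: salt = 91,238 + 783×1 = 92,021; volume = 3,443 m³; S = 26.727 PSU
After stage 2: salt = 92,021 + 2,500×35.9 = 181,771; volume = 5,943 m³; S = 30.586 PSU
After stage 3: salt = 181,771 + 2,900×21 = 242,671; volume = 8,843 m³
S = 242,671 / 8,843 = 27.4422 PSU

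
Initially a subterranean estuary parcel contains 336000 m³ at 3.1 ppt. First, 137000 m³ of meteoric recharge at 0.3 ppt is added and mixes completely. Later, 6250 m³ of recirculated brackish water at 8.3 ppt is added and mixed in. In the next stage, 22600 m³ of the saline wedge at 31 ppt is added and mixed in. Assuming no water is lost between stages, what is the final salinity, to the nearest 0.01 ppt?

Weighted by volume,
Initial salt = 336,000×3.1 = 1,041,600
After stage 1: salt = 1,041,600 + 137,000×0.3 = 1,082,700; volume = 473,000 m³; S = 2.289 ppt
After stage 2: salt = 1,082,700 + 6,250×8.3 = 1,134,575; volume = 479,250 m³; S = 2.367 ppt
After stage 3: salt = 1,134,575 + 22,600×31 = 1,835,175; volume = 501,850 m³
S = 1,835,175 / 501,850 = 3.6568 ppt

3.66 ppt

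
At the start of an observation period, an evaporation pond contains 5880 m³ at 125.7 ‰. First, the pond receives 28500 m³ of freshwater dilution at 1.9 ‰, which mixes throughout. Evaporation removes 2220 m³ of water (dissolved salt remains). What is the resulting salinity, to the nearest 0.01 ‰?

24.67 ‰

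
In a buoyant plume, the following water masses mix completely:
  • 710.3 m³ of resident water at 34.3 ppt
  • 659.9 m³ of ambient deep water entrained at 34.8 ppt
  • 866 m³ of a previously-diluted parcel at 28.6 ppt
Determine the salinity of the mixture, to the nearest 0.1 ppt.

32.2 ppt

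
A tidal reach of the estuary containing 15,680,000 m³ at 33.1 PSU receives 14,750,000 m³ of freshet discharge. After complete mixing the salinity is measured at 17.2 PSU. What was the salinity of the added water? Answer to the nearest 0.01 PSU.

Salt balance: 15,680,000×33.1 + 14,750,000×S = 30,430,000×17.2
519,008,000 + 14,750,000·S = 523,396,000
S = (523,396,000 − 519,008,000) / 14,750,000 = 0.2975 PSU

0.30 PSU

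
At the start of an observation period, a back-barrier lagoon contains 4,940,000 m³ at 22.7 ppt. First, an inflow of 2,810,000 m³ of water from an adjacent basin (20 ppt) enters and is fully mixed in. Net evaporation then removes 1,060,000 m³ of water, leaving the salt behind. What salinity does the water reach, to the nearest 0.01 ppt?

After mixing: salt = 4,940,000×22.7 + 2,810,000×20 = 168,338,000; volume = 7,750,000 m³
After evaporation: salt unchanged = 168,338,000; volume = 7,750,000 − 1,060,000 = 6,690,000 m³
S = 168,338,000 / 6,690,000 = 25.1626 ppt

25.16 ppt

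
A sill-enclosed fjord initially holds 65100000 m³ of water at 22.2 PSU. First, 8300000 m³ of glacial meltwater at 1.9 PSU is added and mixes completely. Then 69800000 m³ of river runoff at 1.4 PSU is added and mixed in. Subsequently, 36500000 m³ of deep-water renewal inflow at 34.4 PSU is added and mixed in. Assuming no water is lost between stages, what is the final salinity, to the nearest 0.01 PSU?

Mass of salt is conserved:
Initial salt = 65,100,000×22.2 = 1,445,220,000
After stage 1: salt = 1,445,220,000 + 8,300,000×1.9 = 1,460,990,000; volume = 73,400,000 m³; S = 19.904 PSU
After stage 2: salt = 1,460,990,000 + 69,800,000×1.4 = 1,558,710,000; volume = 143,200,000 m³; S = 10.885 PSU
After stage 3: salt = 1,558,710,000 + 36,500,000×34.4 = 2,814,310,000; volume = 179,700,000 m³
S = 2,814,310,000 / 179,700,000 = 15.6612 PSU

15.66 PSU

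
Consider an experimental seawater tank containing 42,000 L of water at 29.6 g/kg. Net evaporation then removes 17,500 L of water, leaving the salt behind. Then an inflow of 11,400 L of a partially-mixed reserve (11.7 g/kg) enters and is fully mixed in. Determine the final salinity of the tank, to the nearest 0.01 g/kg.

After evaporation: salt = 42,000×29.6 = 1,243,200; volume = 42,000 − 17,500 = 24,500 L
After mixing: salt = 1,243,200 + 11,400×11.7 = 1,376,580; volume = 24,500 + 11,400 = 35,900 L
S = 1,376,580 / 35,900 = 38.3448 g/kg

38.34 g/kg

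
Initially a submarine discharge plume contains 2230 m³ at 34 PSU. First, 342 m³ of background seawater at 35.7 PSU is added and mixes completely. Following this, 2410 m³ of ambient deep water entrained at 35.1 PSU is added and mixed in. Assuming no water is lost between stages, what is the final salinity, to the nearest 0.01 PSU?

Mass of salt is conserved:
Initial salt = 2,230×34 = 75,820
After stage 1: salt = 75,820 + 342×35.7 = 88,029.4; volume = 2,572 m³; S = 34.226 PSU
After stage 2: salt = 88,029.4 + 2,410×35.1 = 172,620.4; volume = 4,982 m³
S = 172,620.4 / 4,982 = 34.6488 PSU

34.65 PSU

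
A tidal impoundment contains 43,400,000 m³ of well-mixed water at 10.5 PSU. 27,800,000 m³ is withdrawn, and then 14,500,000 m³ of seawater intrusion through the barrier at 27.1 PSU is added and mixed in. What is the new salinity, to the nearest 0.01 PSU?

18.50 PSU

Remaining after removal: 15,600,000 m³ at 10.5 PSU (salt = 163,800,000)
After addition: salt = 163,800,000 + 14,500,000×27.1 = 556,750,000; volume = 30,100,000 m³
S = 556,750,000 / 30,100,000 = 18.4967 PSU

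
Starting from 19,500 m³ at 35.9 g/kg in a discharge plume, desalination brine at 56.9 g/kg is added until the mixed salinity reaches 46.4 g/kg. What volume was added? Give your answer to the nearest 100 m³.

19500 m³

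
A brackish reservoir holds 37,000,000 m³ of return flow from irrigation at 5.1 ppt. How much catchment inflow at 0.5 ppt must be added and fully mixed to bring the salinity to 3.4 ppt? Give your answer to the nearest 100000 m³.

21700000 m³

Salt balance: 37,000,000×5.1 + V×0.5 = (37,000,000+V)×3.4
188,700,000 + 0.5V = 125,800,000 + 3.4V
62,900,000 = 2.9V
V = 21,689,655.17 m³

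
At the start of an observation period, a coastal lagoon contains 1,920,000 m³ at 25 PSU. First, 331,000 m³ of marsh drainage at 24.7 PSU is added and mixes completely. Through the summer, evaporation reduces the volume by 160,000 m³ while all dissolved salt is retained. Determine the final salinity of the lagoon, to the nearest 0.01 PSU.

After mixing: salt = 1,920,000×25 + 331,000×24.7 = 56,175,700; volume = 2,251,000 m³
After evaporation: salt unchanged = 56,175,700; volume = 2,251,000 − 160,000 = 2,091,000 m³
S = 56,175,700 / 2,091,000 = 26.8655 PSU

26.87 PSU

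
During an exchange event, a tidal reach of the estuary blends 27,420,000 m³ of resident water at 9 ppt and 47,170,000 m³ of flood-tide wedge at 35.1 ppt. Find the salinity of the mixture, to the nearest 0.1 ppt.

By conservation of dissolved salt,
salt = 27,420,000×9 + 47,170,000×35.1 = 246,780,000 + 1,655,667,000 = 1,902,447,000
volume = 27,420,000 + 47,170,000 = 74,590,000 m³
S = 1,902,447,000 / 74,590,000 = 25.505 ppt

25.5 ppt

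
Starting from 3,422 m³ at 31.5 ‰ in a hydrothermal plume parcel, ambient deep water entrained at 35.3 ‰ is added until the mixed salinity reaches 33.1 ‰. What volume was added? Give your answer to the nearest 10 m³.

2490 m³

Salt balance: 3,422×31.5 + V×35.3 = (3,422+V)×33.1
107,793 + 35.3V = 113,268.2 + 33.1V
5,475.2 = 2.2V
V = 2,488.73 m³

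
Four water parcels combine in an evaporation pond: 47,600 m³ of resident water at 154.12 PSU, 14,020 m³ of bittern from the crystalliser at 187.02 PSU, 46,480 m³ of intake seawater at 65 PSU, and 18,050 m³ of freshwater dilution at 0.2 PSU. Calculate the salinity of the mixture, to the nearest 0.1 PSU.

102.9 PSU

Mass of salt is conserved:
salt = 47,600×154.12 + 14,020×187.02 + 46,480×65 + 18,050×0.2 = 7,336,112 + 2,622,020.4 + 3,021,200 + 3,610 = 12,982,942.4
volume = 47,600 + 14,020 + 46,480 + 18,050 = 126,150 m³
S = 12,982,942.4 / 126,150 = 102.917 PSU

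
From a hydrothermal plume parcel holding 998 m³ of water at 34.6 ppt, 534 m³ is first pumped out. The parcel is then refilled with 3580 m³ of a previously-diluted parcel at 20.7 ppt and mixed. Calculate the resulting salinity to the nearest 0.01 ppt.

22.29 ppt

Remaining after removal: 464 m³ at 34.6 ppt (salt = 16,054.4)
After addition: salt = 16,054.4 + 3,580×20.7 = 90,160.4; volume = 4,044 m³
S = 90,160.4 / 4,044 = 22.2949 ppt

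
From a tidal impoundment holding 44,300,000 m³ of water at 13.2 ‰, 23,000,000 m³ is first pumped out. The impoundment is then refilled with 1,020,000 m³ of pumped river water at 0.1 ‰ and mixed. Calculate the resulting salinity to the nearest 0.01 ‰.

Remaining after removal: 21,300,000 m³ at 13.2 ‰ (salt = 281,160,000)
After addition: salt = 281,160,000 + 1,020,000×0.1 = 281,262,000; volume = 22,320,000 m³
S = 281,262,000 / 22,320,000 = 12.6013 ‰

12.60 ‰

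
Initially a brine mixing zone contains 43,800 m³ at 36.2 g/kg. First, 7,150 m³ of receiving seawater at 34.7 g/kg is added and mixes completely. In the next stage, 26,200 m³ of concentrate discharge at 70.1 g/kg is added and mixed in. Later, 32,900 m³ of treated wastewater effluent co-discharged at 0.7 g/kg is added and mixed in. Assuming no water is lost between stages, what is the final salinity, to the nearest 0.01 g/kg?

Mass of salt is conserved:
Initial salt = 43,800×36.2 = 1,585,560
After stage 1: salt = 1,585,560 + 7,150×34.7 = 1,833,665; volume = 50,950 m³; S = 35.989 g/kg
After stage 2: salt = 1,833,665 + 26,200×70.1 = 3,670,285; volume = 77,150 m³; S = 47.573 g/kg
After stage 3: salt = 3,670,285 + 32,900×0.7 = 3,693,315; volume = 110,050 m³
S = 3,693,315 / 110,050 = 33.5603 g/kg

33.56 g/kg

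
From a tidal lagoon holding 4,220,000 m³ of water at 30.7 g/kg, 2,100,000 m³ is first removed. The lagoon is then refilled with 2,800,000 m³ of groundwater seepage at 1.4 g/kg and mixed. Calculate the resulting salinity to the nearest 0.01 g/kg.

Remaining after removal: 2,120,000 m³ at 30.7 g/kg (salt = 65,084,000)
After addition: salt = 65,084,000 + 2,800,000×1.4 = 69,004,000; volume = 4,920,000 m³
S = 69,004,000 / 4,920,000 = 14.0252 g/kg

14.03 g/kg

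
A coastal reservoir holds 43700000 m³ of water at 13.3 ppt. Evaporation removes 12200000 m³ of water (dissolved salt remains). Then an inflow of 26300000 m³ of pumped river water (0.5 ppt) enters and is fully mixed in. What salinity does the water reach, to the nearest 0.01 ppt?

10.28 ppt

After evaporation: salt = 43,700,000×13.3 = 581,210,000; volume = 43,700,000 − 12,200,000 = 31,500,000 m³
After mixing: salt = 581,210,000 + 26,300,000×0.5 = 594,360,000; volume = 31,500,000 + 26,300,000 = 57,800,000 m³
S = 594,360,000 / 57,800,000 = 10.283 ppt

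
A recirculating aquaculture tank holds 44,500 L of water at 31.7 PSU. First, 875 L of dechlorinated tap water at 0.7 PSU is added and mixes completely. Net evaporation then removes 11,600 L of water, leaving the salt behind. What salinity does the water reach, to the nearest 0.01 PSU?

After mixing: salt = 44,500×31.7 + 875×0.7 = 1,411,262.5; volume = 45,375 L
After evaporation: salt unchanged = 1,411,262.5; volume = 45,375 − 11,600 = 33,775 L
S = 1,411,262.5 / 33,775 = 41.7842 PSU

41.78 PSU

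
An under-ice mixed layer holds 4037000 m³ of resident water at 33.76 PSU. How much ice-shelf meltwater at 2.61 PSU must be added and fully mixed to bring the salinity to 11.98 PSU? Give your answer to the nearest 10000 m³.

9380000 m³

Salt balance: 4,037,000×33.76 + V×2.61 = (4,037,000+V)×11.98
136,289,120 + 2.61V = 48,363,260 + 11.98V
87,925,860 = 9.37V
V = 9,383,763.07 m³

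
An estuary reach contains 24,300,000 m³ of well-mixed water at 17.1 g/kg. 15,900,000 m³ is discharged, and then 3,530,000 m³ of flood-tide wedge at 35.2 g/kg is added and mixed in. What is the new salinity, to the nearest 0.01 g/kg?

Remaining after removal: 8,400,000 m³ at 17.1 g/kg (salt = 143,640,000)
After addition: salt = 143,640,000 + 3,530,000×35.2 = 267,896,000; volume = 11,930,000 m³
S = 267,896,000 / 11,930,000 = 22.4557 g/kg

22.46 g/kg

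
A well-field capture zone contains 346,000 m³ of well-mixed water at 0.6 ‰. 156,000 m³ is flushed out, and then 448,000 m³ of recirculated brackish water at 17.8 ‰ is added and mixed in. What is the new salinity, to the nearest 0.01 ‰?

12.68 ‰

Remaining after removal: 190,000 m³ at 0.6 ‰ (salt = 114,000)
After addition: salt = 114,000 + 448,000×17.8 = 8,088,400; volume = 638,000 m³
S = 8,088,400 / 638,000 = 12.6777 ‰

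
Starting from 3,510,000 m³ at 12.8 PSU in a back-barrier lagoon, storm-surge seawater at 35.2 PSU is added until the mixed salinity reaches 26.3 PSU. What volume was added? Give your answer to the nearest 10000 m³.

5320000 m³

Salt balance: 3,510,000×12.8 + V×35.2 = (3,510,000+V)×26.3
44,928,000 + 35.2V = 92,313,000 + 26.3V
47,385,000 = 8.9V
V = 5,324,157.3 m³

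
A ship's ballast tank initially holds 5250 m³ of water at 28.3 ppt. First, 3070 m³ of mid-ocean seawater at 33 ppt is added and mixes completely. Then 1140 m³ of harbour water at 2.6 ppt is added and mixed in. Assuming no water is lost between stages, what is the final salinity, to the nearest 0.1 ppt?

26.7 ppt

Weighted by volume,
Initial salt = 5,250×28.3 = 148,575
After stage 1: salt = 148,575 + 3,070×33 = 249,885; volume = 8,320 m³; S = 30.034 ppt
After stage 2: salt = 249,885 + 1,140×2.6 = 252,849; volume = 9,460 m³
S = 252,849 / 9,460 = 26.7282 ppt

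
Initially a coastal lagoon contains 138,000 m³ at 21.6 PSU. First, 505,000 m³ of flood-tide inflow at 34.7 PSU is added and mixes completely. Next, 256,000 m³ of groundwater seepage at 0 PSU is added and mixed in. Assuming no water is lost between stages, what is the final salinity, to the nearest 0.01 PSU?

22.81 PSU

Conserving salt mass:
Initial salt = 138,000×21.6 = 2,980,800
After stage 1: salt = 2,980,800 + 505,000×34.7 = 20,504,300; volume = 643,000 m³; S = 31.888 PSU
After stage 2: salt = 20,504,300 + 256,000×0 = 20,504,300; volume = 899,000 m³
S = 20,504,300 / 899,000 = 22.8079 PSU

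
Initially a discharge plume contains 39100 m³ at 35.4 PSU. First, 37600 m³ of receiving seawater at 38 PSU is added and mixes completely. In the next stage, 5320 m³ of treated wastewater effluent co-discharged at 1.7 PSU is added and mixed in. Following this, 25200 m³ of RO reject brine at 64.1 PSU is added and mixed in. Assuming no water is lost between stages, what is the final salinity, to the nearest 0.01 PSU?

41.39 PSU

Total salt / total volume:
Initial salt = 39,100×35.4 = 1,384,140
After stage 1: salt = 1,384,140 + 37,600×38 = 2,812,940; volume = 76,700 m³; S = 36.675 PSU
After stage 2: salt = 2,812,940 + 5,320×1.7 = 2,821,984; volume = 82,020 m³; S = 34.406 PSU
After stage 3: salt = 2,821,984 + 25,200×64.1 = 4,437,304; volume = 107,220 m³
S = 4,437,304 / 107,220 = 41.385 PSU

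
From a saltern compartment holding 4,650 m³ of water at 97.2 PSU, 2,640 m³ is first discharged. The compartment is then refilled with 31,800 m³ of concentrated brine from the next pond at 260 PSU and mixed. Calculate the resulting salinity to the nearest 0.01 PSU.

250.32 PSU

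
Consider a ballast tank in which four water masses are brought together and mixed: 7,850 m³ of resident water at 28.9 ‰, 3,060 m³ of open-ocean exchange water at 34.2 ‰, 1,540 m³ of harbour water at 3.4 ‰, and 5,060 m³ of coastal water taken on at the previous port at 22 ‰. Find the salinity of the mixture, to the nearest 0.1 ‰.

Mass of salt is conserved:
salt = 7,850×28.9 + 3,060×34.2 + 1,540×3.4 + 5,060×22 = 226,865 + 104,652 + 5,236 + 111,320 = 448,073
volume = 7,850 + 3,060 + 1,540 + 5,060 = 17,510 m³
S = 448,073 / 17,510 = 25.59 ‰

25.6 ‰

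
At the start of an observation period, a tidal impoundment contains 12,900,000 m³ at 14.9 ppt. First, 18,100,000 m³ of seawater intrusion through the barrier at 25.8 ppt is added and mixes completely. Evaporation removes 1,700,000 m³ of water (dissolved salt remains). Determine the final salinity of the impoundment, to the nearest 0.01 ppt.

After mixing: salt = 12,900,000×14.9 + 18,100,000×25.8 = 659,190,000; volume = 31,000,000 m³
After evaporation: salt unchanged = 659,190,000; volume = 31,000,000 − 1,700,000 = 29,300,000 m³
S = 659,190,000 / 29,300,000 = 22.498 ppt

22.50 ppt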